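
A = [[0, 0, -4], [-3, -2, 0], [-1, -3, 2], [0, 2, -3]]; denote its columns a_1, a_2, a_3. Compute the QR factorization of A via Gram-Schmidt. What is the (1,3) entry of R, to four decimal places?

e_1 = a_1/‖a_1‖ = (0, -3, -1, 0)/3.1623 = (0.0000, -0.9487, -0.3162, 0.0000).
r_{13} = e_1·a_3 = -0.6325.

r_{13} = -0.6325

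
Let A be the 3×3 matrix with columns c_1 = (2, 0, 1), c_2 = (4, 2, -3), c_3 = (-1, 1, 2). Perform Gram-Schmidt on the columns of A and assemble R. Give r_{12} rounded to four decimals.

r_{12} = 2.2361

e_1 = c_1/‖c_1‖ = (2, 0, 1)/2.2361 = (0.8944, 0.0000, 0.4472).
r_{12} = e_1·c_2 = 2.2361.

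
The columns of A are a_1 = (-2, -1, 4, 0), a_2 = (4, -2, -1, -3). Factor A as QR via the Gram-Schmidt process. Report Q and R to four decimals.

Q = [[-0.4364, 0.6066], [-0.2182, -0.4929], [0.8729, 0.1801], [0.0000, -0.5972]], R = [[4.5826, -2.1822], [0.0000, 5.0238]]

a_1 = (-2, -1, 4, 0); ‖a_1‖ = 4.5826, so e_1 = (-0.4364, -0.2182, 0.8729, 0.0000).
e_1·a_2 = (-0.4364)·4 + (-0.2182)·(-2) + 0.8729·(-1) + 0.0000·(-3) = -2.1822.
u_2 = a_2 + 2.1822·e_1 = (3.0476, -2.4762, 0.9048, -3.0000).
‖u_2‖ = 5.0238, so e_2 = (0.6066, -0.4929, 0.1801, -0.5972).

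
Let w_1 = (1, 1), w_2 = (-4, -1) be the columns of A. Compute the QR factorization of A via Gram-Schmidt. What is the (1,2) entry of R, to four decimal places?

r_{12} = -3.5355

q_1 = w_1/‖w_1‖ = (1, 1)/1.4142 = (0.7071, 0.7071).
r_{12} = q_1·w_2 = -3.5355.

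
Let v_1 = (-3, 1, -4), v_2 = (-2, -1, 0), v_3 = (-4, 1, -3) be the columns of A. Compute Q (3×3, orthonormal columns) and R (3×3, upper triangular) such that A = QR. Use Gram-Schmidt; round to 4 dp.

v_1 = (-3, 1, -4); ‖v_1‖ = 5.0990, so q_1 = (-0.5883, 0.1961, -0.7845).
q_1·v_2 = (-0.5883)·(-2) + 0.1961·(-1) + (-0.7845)·0 = 0.9806.
u_2 = v_2 − 0.9806·q_1 = (-1.4231, -1.1923, 0.7692).
‖u_2‖ = 2.0096, so q_2 = (-0.7081, -0.5933, 0.3828).
q_1·v_3 = (-0.5883)·(-4) + 0.1961·1 + (-0.7845)·(-3) = 4.9029; q_2·v_3 = (-0.7081)·(-4) + (-0.5933)·1 + 0.3828·(-3) = 1.0909.
u_3 = v_3 − 4.9029·q_1 − 1.0909·q_2 = (-0.3429, 0.6857, 0.4286).
‖u_3‖ = 0.8783, so q_3 = (-0.3904, 0.7807, 0.4880).

Q = [[-0.5883, -0.7081, -0.3904], [0.1961, -0.5933, 0.7807], [-0.7845, 0.3828, 0.4880]], R = [[5.0990, 0.9806, 4.9029], [0.0000, 2.0096, 1.0909], [0.0000, 0.0000, 0.8783]]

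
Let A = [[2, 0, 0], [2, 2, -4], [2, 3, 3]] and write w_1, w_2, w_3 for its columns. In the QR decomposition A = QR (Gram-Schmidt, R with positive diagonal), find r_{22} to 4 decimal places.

q_1 = w_1/‖w_1‖ = (2, 2, 2)/3.4641 = (0.5774, 0.5774, 0.5774).
r_{12} = q_1·w_2 = 2.8868.
u_2 = w_2 − 2.8868·q_1 = (-1.6667, 0.3333, 1.3333).
r_{22} = ‖u_2‖ = 2.1602.

r_{22} = 2.1602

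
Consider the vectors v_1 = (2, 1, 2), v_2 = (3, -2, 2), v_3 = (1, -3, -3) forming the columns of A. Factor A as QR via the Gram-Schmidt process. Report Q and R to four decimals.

e_1 = v_1/‖v_1‖ = (2, 1, 2)/3.0000 = (0.6667, 0.3333, 0.6667).
r_{12} = e_1·v_2 = 2.6667.
u_2 = v_2 − 2.6667·e_1 = (1.2222, -2.8889, 0.2222).
‖u_2‖ = 3.1447, so e_2 = (0.3887, -0.9187, 0.0707).
r_{13} = e_1·v_3 = -2.3333; r_{23} = e_2·v_3 = 2.9327.
u_3 = v_3 + 2.3333·e_1 − 2.9327·e_2 = (1.4157, 0.4719, -1.6517).
‖u_3‖ = 2.2260, so e_3 = (0.6360, 0.2120, -0.7420).

Q = [[0.6667, 0.3887, 0.6360], [0.3333, -0.9187, 0.2120], [0.6667, 0.0707, -0.7420]], R = [[3.0000, 2.6667, -2.3333], [0.0000, 3.1447, 2.9327], [0.0000, 0.0000, 2.2260]]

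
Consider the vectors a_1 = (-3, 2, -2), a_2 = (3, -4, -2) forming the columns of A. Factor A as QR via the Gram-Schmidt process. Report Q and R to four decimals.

a_1 = (-3, 2, -2); ‖a_1‖ = 4.1231, so e_1 = (-0.7276, 0.4851, -0.4851).
e_1·a_2 = (-0.7276)·3 + 0.4851·(-4) + (-0.4851)·(-2) = -3.1530.
u_2 = a_2 + 3.1530·e_1 = (0.7059, -2.4706, -3.5294).
‖u_2‖ = 4.3656, so e_2 = (0.1617, -0.5659, -0.8085).

Q = [[-0.7276, 0.1617], [0.4851, -0.5659], [-0.4851, -0.8085]], R = [[4.1231, -3.1530], [0.0000, 4.3656]]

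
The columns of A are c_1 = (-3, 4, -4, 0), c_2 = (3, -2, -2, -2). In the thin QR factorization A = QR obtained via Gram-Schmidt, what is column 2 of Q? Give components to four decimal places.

q_1 = c_1/‖c_1‖ = (-3, 4, -4, 0)/6.4031 = (-0.4685, 0.6247, -0.6247, 0.0000).
r_{12} = q_1·c_2 = -1.4056.
u_2 = c_2 + 1.4056·q_1 = (2.3415, -1.1220, -2.8780, -2.0000).
‖u_2‖ = 4.3617, so q_2 = (0.5368, -0.2572, -0.6598, -0.4585).

q_2 = (0.5368, -0.2572, -0.6598, -0.4585)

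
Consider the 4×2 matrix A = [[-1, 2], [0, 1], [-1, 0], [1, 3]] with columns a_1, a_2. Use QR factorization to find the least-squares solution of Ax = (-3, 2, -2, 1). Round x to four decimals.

a_1 = (-1, 0, -1, 1); ‖a_1‖ = 1.7321, so q_1 = (-0.5774, 0.0000, -0.5774, 0.5774).
q_1·a_2 = (-0.5774)·2 + 0.0000·1 + (-0.5774)·0 + 0.5774·3 = 0.5774.
u_2 = a_2 − 0.5774·q_1 = (2.3333, 1.0000, 0.3333, 2.6667).
‖u_2‖ = 3.6968, so q_2 = (0.6312, 0.2705, 0.0902, 0.7213).
Qᵀb = (3.4641, -0.8115).
Back-substitute: x_2 = -0.8115/3.6968 = -0.2195.
x_1 = (3.4641 − 0.5774·(-0.2195))/1.7321 = 2.0732.

x = (2.0732, -0.2195)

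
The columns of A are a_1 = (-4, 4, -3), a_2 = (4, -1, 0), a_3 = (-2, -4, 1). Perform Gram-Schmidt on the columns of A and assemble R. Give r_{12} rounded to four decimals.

r_{12} = -3.1235

a_1 = (-4, 4, -3); ‖a_1‖ = 6.4031, so q_1 = (-0.6247, 0.6247, -0.4685).
r_{12} = q_1·a_2 = -3.1235.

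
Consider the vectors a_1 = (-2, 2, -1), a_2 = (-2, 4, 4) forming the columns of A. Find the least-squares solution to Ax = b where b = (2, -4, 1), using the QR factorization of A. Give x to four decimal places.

e_1 = a_1/‖a_1‖ = (-2, 2, -1)/3.0000 = (-0.6667, 0.6667, -0.3333).
r_{12} = e_1·a_2 = 2.6667.
u_2 = a_2 − 2.6667·e_1 = (-0.2222, 2.2222, 4.8889).
‖u_2‖ = 5.3748, so e_2 = (-0.0413, 0.4134, 0.9096).
Qᵀb = (-4.3333, -0.8269).
Back-substitute: x_2 = -0.8269/5.3748 = -0.1538.
x_1 = (-4.3333 − 2.6667·(-0.1538))/3.0000 = -1.3077.

x = (-1.3077, -0.1538)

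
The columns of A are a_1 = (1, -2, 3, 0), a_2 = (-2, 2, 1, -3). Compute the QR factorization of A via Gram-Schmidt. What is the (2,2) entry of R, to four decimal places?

r_{22} = 4.1662

a_1 = (1, -2, 3, 0); ‖a_1‖ = 3.7417, so e_1 = (0.2673, -0.5345, 0.8018, 0.0000).
e_1·a_2 = 0.2673·(-2) + (-0.5345)·2 + 0.8018·1 + 0.0000·(-3) = -0.8018.
u_2 = a_2 + 0.8018·e_1 = (-1.7857, 1.5714, 1.6429, -3.0000).
r_{22} = ‖u_2‖ = 4.1662.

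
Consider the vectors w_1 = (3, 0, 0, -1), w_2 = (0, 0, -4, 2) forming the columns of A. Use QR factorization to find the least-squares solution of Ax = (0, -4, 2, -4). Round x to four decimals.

x = (0.2449, -0.7755)

q_1 = w_1/‖w_1‖ = (3, 0, 0, -1)/3.1623 = (0.9487, 0.0000, 0.0000, -0.3162).
r_{12} = q_1·w_2 = -0.6325.
u_2 = w_2 + 0.6325·q_1 = (0.6000, 0.0000, -4.0000, 1.8000).
‖u_2‖ = 4.4272, so q_2 = (0.1355, 0.0000, -0.9035, 0.4066).
Qᵀb = (1.2649, -3.4333).
Back-substitute: x_2 = -3.4333/4.4272 = -0.7755.
x_1 = (1.2649 + 0.6325·(-0.7755))/3.1623 = 0.2449.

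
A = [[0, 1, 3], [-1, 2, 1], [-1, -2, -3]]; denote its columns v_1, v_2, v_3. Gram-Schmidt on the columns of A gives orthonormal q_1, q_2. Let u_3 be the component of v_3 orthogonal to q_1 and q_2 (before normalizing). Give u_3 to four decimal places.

q_1 = v_1/‖v_1‖ = (0, -1, -1)/1.4142 = (0.0000, -0.7071, -0.7071).
r_{12} = q_1·v_2 = 0.0000.
u_2 = v_2 + 0.0000·q_1 = (1.0000, 2.0000, -2.0000).
‖u_2‖ = 3.0000, so q_2 = (0.3333, 0.6667, -0.6667).
r_{13} = q_1·v_3 = 1.4142; r_{23} = q_2·v_3 = 3.6667.
u_3 = v_3 − 1.4142·q_1 − 3.6667·q_2 = (1.7778, -0.4444, 0.4444).

u_3 = (1.7778, -0.4444, 0.4444)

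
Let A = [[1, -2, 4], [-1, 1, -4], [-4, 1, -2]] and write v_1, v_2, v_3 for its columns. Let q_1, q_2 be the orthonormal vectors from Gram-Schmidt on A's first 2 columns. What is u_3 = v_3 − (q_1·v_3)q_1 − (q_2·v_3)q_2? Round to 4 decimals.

u_3 = (-0.7119, -1.6610, 0.2373)

v_1 = (1, -1, -4); ‖v_1‖ = 4.2426, so q_1 = (0.2357, -0.2357, -0.9428).
q_1·v_2 = 0.2357·(-2) + (-0.2357)·1 + (-0.9428)·1 = -1.6499.
u_2 = v_2 + 1.6499·q_1 = (-1.6111, 0.6111, -0.5556).
‖u_2‖ = 1.8105, so q_2 = (-0.8899, 0.3375, -0.3069).
q_1·v_3 = 0.2357·4 + (-0.2357)·(-4) + (-0.9428)·(-2) = 3.7712; q_2·v_3 = (-0.8899)·4 + 0.3375·(-4) + (-0.3069)·(-2) = -4.2960.
u_3 = v_3 − 3.7712·q_1 + 4.2960·q_2 = (-0.7119, -1.6610, 0.2373).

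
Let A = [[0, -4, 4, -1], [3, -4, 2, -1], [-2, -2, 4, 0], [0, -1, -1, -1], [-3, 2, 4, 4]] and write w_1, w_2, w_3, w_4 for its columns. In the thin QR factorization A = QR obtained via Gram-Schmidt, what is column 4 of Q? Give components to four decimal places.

e_4 = (-0.1055, 0.2648, -0.2731, 0.8028, 0.4469)

e_1 = w_1/‖w_1‖ = (0, 3, -2, 0, -3)/4.6904 = (0.0000, 0.6396, -0.4264, 0.0000, -0.6396).
r_{12} = e_1·w_2 = -2.9848.
u_2 = w_2 + 2.9848·e_1 = (-4.0000, -2.0909, -3.2727, -1.0000, 0.0909).
‖u_2‖ = 5.6649, so e_2 = (-0.7061, -0.3691, -0.5777, -0.1765, 0.0160).
r_{13} = e_1·w_3 = -2.9848; r_{23} = e_2·w_3 = -5.6328.
u_3 = w_3 + 2.9848·e_1 + 5.6328·e_2 = (0.0227, 1.8300, -0.5269, -1.9943, 2.1813).
‖u_3‖ = 3.5160, so e_3 = (0.0064, 0.5205, -0.1499, -0.5672, 0.6204).
r_{14} = e_1·w_4 = -3.1980; r_{24} = e_2·w_4 = 1.3159; r_{34} = e_3·w_4 = 2.5218.
u_4 = w_4 + 3.1980·e_1 − 1.3159·e_2 − 2.5218·e_3 = (-0.0871, 0.2186, -0.2255, 0.6627, 0.3689).
‖u_4‖ = 0.8255, so e_4 = (-0.1055, 0.2648, -0.2731, 0.8028, 0.4469).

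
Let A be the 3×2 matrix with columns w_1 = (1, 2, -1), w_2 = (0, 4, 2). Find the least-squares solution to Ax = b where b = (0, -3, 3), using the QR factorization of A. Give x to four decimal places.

w_1 = (1, 2, -1); ‖w_1‖ = 2.4495, so q_1 = (0.4082, 0.8165, -0.4082).
q_1·w_2 = 0.4082·0 + 0.8165·4 + (-0.4082)·2 = 2.4495.
u_2 = w_2 − 2.4495·q_1 = (-1.0000, 2.0000, 3.0000).
‖u_2‖ = 3.7417, so q_2 = (-0.2673, 0.5345, 0.8018).
Qᵀb = (-3.6742, 0.8018).
Back-substitute: x_2 = 0.8018/3.7417 = 0.2143.
x_1 = (-3.6742 − 2.4495·0.2143)/2.4495 = -1.7143.

x = (-1.7143, 0.2143)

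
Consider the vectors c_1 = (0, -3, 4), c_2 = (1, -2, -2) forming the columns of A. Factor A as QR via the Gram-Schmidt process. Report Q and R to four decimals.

Q = [[0.0000, 0.3363], [-0.6000, -0.7534], [0.8000, -0.5650]], R = [[5.0000, -0.4000], [0.0000, 2.9732]]

c_1 = (0, -3, 4); ‖c_1‖ = 5.0000, so e_1 = (0.0000, -0.6000, 0.8000).
e_1·c_2 = 0.0000·1 + (-0.6000)·(-2) + 0.8000·(-2) = -0.4000.
u_2 = c_2 + 0.4000·e_1 = (1.0000, -2.2400, -1.6800).
‖u_2‖ = 2.9732, so e_2 = (0.3363, -0.7534, -0.5650).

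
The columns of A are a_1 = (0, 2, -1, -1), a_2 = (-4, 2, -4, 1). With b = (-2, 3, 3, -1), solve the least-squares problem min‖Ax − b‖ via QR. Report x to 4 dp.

x = (0.8150, -0.1272)

a_1 = (0, 2, -1, -1); ‖a_1‖ = 2.4495, so e_1 = (0.0000, 0.8165, -0.4082, -0.4082).
e_1·a_2 = 0.0000·(-4) + 0.8165·2 + (-0.4082)·(-4) + (-0.4082)·1 = 2.8577.
u_2 = a_2 − 2.8577·e_1 = (-4.0000, -0.3333, -2.8333, 2.1667).
‖u_2‖ = 5.3697, so e_2 = (-0.7449, -0.0621, -0.5277, 0.4035).
Qᵀb = (1.6330, -0.6828).
Back-substitute: x_2 = -0.6828/5.3697 = -0.1272.
x_1 = (1.6330 − 2.8577·(-0.1272))/2.4495 = 0.8150.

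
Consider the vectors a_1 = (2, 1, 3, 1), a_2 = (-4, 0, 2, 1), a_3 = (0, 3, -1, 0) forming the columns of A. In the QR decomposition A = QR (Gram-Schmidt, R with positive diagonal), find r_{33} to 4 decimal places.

e_1 = a_1/‖a_1‖ = (2, 1, 3, 1)/3.8730 = (0.5164, 0.2582, 0.7746, 0.2582).
r_{12} = e_1·a_2 = -0.2582.
u_2 = a_2 + 0.2582·e_1 = (-3.8667, 0.0667, 2.2000, 1.0667).
‖u_2‖ = 4.5753, so e_2 = (-0.8451, 0.0146, 0.4808, 0.2331).
r_{13} = e_1·a_3 = 0.0000; r_{23} = e_2·a_3 = -0.4371.
u_3 = a_3 + 0.0000·e_1 + 0.4371·e_2 = (-0.3694, 3.0064, -0.7898, 0.1019).
r_{33} = ‖u_3‖ = 3.1319.

r_{33} = 3.1319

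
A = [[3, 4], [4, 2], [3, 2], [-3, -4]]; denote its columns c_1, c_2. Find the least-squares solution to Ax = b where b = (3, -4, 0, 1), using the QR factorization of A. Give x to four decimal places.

c_1 = (3, 4, 3, -3); ‖c_1‖ = 6.5574, so e_1 = (0.4575, 0.6100, 0.4575, -0.4575).
e_1·c_2 = 0.4575·4 + 0.6100·2 + 0.4575·2 + (-0.4575)·(-4) = 5.7949.
u_2 = c_2 − 5.7949·e_1 = (1.3488, -1.5349, -0.6512, -1.3488).
‖u_2‖ = 2.5335, so e_2 = (0.5324, -0.6058, -0.2570, -0.5324).
Qᵀb = (-1.5250, 3.4881).
Back-substitute: x_2 = 3.4881/2.5335 = 1.3768.
x_1 = (-1.5250 − 5.7949·1.3768)/6.5574 = -1.4493.

x = (-1.4493, 1.3768)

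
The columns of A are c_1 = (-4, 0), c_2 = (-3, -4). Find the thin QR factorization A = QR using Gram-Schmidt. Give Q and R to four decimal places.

Q = [[-1.0000, 0.0000], [0.0000, -1.0000]], R = [[4.0000, 3.0000], [0.0000, 4.0000]]

c_1 = (-4, 0); ‖c_1‖ = 4.0000, so q_1 = (-1.0000, 0.0000).
q_1·c_2 = (-1.0000)·(-3) + 0.0000·(-4) = 3.0000.
u_2 = c_2 − 3.0000·q_1 = (0.0000, -4.0000).
‖u_2‖ = 4.0000, so q_2 = (0.0000, -1.0000).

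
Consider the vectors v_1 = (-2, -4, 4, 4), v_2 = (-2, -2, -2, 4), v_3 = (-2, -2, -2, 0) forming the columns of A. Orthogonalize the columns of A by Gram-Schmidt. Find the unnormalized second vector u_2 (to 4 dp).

u_2 = (-1.2308, -0.4615, -3.5385, 2.4615)

e_1 = v_1/‖v_1‖ = (-2, -4, 4, 4)/7.2111 = (-0.2774, -0.5547, 0.5547, 0.5547).
r_{12} = e_1·v_2 = 2.7735.
u_2 = v_2 − 2.7735·e_1 = (-1.2308, -0.4615, -3.5385, 2.4615).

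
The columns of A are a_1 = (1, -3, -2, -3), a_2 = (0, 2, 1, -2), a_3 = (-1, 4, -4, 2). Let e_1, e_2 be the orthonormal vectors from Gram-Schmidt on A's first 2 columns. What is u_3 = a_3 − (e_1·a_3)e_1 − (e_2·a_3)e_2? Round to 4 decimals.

a_1 = (1, -3, -2, -3); ‖a_1‖ = 4.7958, so e_1 = (0.2085, -0.6255, -0.4170, -0.6255).
e_1·a_2 = 0.2085·0 + (-0.6255)·2 + (-0.4170)·1 + (-0.6255)·(-2) = -0.4170.
u_2 = a_2 + 0.4170·e_1 = (0.0870, 1.7391, 0.8261, -2.2609).
‖u_2‖ = 2.9709, so e_2 = (0.0293, 0.5854, 0.2781, -0.7610).
e_1·a_3 = 0.2085·(-1) + (-0.6255)·4 + (-0.4170)·(-4) + (-0.6255)·2 = -2.2937; e_2·a_3 = 0.0293·(-1) + 0.5854·4 + 0.2781·(-4) + (-0.7610)·2 = -0.3220.
u_3 = a_3 + 2.2937·e_1 + 0.3220·e_2 = (-0.5123, 2.7537, -4.8670, 0.3202).

u_3 = (-0.5123, 2.7537, -4.8670, 0.3202)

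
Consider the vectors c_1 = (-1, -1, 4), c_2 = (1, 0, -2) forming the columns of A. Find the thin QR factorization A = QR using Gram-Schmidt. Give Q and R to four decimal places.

Q = [[-0.2357, 0.7071], [-0.2357, -0.7071], [0.9428, 0.0000]], R = [[4.2426, -2.1213], [0.0000, 0.7071]]

q_1 = c_1/‖c_1‖ = (-1, -1, 4)/4.2426 = (-0.2357, -0.2357, 0.9428).
r_{12} = q_1·c_2 = -2.1213.
u_2 = c_2 + 2.1213·q_1 = (0.5000, -0.5000, 0.0000).
‖u_2‖ = 0.7071, so q_2 = (0.7071, -0.7071, 0.0000).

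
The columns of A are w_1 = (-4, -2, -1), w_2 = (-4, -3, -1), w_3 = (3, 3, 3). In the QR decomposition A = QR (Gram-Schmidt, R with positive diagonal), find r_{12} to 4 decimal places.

w_1 = (-4, -2, -1); ‖w_1‖ = 4.5826, so q_1 = (-0.8729, -0.4364, -0.2182).
r_{12} = q_1·w_2 = 5.0190.

r_{12} = 5.0190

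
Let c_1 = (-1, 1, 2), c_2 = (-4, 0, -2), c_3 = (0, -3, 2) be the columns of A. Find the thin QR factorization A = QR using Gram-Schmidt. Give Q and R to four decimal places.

Q = [[-0.4082, -0.8944, -0.1826], [0.4082, 0.0000, -0.9129], [0.8165, -0.4472, 0.3651]], R = [[2.4495, 0.0000, 0.4082], [0.0000, 4.4721, -0.8944], [0.0000, 0.0000, 3.4689]]

c_1 = (-1, 1, 2); ‖c_1‖ = 2.4495, so e_1 = (-0.4082, 0.4082, 0.8165).
e_1·c_2 = (-0.4082)·(-4) + 0.4082·0 + 0.8165·(-2) = 0.0000.
u_2 = c_2 + 0.0000·e_1 = (-4.0000, 0.0000, -2.0000).
‖u_2‖ = 4.4721, so e_2 = (-0.8944, 0.0000, -0.4472).
e_1·c_3 = (-0.4082)·0 + 0.4082·(-3) + 0.8165·2 = 0.4082; e_2·c_3 = (-0.8944)·0 + 0.0000·(-3) + (-0.4472)·2 = -0.8944.
u_3 = c_3 − 0.4082·e_1 + 0.8944·e_2 = (-0.6333, -3.1667, 1.2667).
‖u_3‖ = 3.4689, so e_3 = (-0.1826, -0.9129, 0.3651).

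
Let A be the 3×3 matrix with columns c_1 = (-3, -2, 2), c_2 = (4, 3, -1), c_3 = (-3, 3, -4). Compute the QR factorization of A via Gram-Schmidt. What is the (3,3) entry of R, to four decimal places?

r_{33} = 4.7834

q_1 = c_1/‖c_1‖ = (-3, -2, 2)/4.1231 = (-0.7276, -0.4851, 0.4851).
r_{12} = q_1·c_2 = -4.8507.
u_2 = c_2 + 4.8507·q_1 = (0.4706, 0.6471, 1.3529).
‖u_2‖ = 1.5718, so q_2 = (0.2994, 0.4117, 0.8608).
r_{13} = q_1·c_3 = -1.2127; r_{23} = q_2·c_3 = -3.1062.
u_3 = c_3 + 1.2127·q_1 + 3.1062·q_2 = (-2.9524, 3.6905, -0.7381).
r_{33} = ‖u_3‖ = 4.7834.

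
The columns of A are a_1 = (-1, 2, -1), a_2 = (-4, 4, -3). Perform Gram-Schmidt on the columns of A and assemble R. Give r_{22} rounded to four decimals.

a_1 = (-1, 2, -1); ‖a_1‖ = 2.4495, so e_1 = (-0.4082, 0.8165, -0.4082).
e_1·a_2 = (-0.4082)·(-4) + 0.8165·4 + (-0.4082)·(-3) = 6.1237.
u_2 = a_2 − 6.1237·e_1 = (-1.5000, -1.0000, -0.5000).
r_{22} = ‖u_2‖ = 1.8708.

r_{22} = 1.8708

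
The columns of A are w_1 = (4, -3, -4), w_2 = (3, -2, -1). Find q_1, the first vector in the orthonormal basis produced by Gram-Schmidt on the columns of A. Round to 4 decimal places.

q_1 = (0.6247, -0.4685, -0.6247)

q_1 = w_1/‖w_1‖ = (4, -3, -4)/6.4031 = (0.6247, -0.4685, -0.6247).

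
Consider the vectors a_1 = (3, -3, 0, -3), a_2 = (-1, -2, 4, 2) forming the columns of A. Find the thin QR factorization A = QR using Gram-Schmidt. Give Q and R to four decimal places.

Q = [[0.5774, -0.1342], [-0.5774, -0.4698], [0.0000, 0.8054], [-0.5774, 0.3356]], R = [[5.1962, -0.5774], [0.0000, 4.9666]]

a_1 = (3, -3, 0, -3); ‖a_1‖ = 5.1962, so e_1 = (0.5774, -0.5774, 0.0000, -0.5774).
e_1·a_2 = 0.5774·(-1) + (-0.5774)·(-2) + 0.0000·4 + (-0.5774)·2 = -0.5774.
u_2 = a_2 + 0.5774·e_1 = (-0.6667, -2.3333, 4.0000, 1.6667).
‖u_2‖ = 4.9666, so e_2 = (-0.1342, -0.4698, 0.8054, 0.3356).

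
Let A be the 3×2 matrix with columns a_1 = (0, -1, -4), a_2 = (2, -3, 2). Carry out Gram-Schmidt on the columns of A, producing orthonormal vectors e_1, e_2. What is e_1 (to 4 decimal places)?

e_1 = a_1/‖a_1‖ = (0, -1, -4)/4.1231 = (0.0000, -0.2425, -0.9701).

e_1 = (0.0000, -0.2425, -0.9701)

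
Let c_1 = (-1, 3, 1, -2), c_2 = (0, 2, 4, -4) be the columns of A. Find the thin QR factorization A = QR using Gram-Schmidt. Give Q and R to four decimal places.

Q = [[-0.2582, 0.3162], [0.7746, -0.4216], [0.2582, 0.7379], [-0.5164, -0.4216]], R = [[3.8730, 4.6476], [0.0000, 3.7947]]

c_1 = (-1, 3, 1, -2); ‖c_1‖ = 3.8730, so e_1 = (-0.2582, 0.7746, 0.2582, -0.5164).
e_1·c_2 = (-0.2582)·0 + 0.7746·2 + 0.2582·4 + (-0.5164)·(-4) = 4.6476.
u_2 = c_2 − 4.6476·e_1 = (1.2000, -1.6000, 2.8000, -1.6000).
‖u_2‖ = 3.7947, so e_2 = (0.3162, -0.4216, 0.7379, -0.4216).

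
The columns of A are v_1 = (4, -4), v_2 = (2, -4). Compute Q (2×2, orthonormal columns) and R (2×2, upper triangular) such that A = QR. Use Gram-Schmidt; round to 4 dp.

q_1 = v_1/‖v_1‖ = (4, -4)/5.6569 = (0.7071, -0.7071).
r_{12} = q_1·v_2 = 4.2426.
u_2 = v_2 − 4.2426·q_1 = (-1.0000, -1.0000).
‖u_2‖ = 1.4142, so q_2 = (-0.7071, -0.7071).

Q = [[0.7071, -0.7071], [-0.7071, -0.7071]], R = [[5.6569, 4.2426], [0.0000, 1.4142]]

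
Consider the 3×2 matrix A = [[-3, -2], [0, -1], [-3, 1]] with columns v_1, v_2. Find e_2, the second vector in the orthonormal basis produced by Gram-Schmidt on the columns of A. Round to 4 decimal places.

e_2 = (-0.6396, -0.4264, 0.6396)

v_1 = (-3, 0, -3); ‖v_1‖ = 4.2426, so e_1 = (-0.7071, 0.0000, -0.7071).
e_1·v_2 = (-0.7071)·(-2) + 0.0000·(-1) + (-0.7071)·1 = 0.7071.
u_2 = v_2 − 0.7071·e_1 = (-1.5000, -1.0000, 1.5000).
‖u_2‖ = 2.3452, so e_2 = (-0.6396, -0.4264, 0.6396).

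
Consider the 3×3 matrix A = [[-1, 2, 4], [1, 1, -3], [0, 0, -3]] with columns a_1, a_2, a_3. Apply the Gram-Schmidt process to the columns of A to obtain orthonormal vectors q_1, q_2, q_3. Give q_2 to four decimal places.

q_1 = a_1/‖a_1‖ = (-1, 1, 0)/1.4142 = (-0.7071, 0.7071, 0.0000).
r_{12} = q_1·a_2 = -0.7071.
u_2 = a_2 + 0.7071·q_1 = (1.5000, 1.5000, 0.0000).
‖u_2‖ = 2.1213, so q_2 = (0.7071, 0.7071, 0.0000).

q_2 = (0.7071, 0.7071, 0.0000)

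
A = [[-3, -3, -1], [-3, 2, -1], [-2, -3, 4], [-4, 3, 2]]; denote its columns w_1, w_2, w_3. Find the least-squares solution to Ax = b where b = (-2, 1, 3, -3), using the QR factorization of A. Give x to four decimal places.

x = (0.3289, -0.2235, 0.4169)

w_1 = (-3, -3, -2, -4); ‖w_1‖ = 6.1644, so e_1 = (-0.4867, -0.4867, -0.3244, -0.6489).
e_1·w_2 = (-0.4867)·(-3) + (-0.4867)·2 + (-0.3244)·(-3) + (-0.6489)·3 = -0.4867.
u_2 = w_2 + 0.4867·e_1 = (-3.2368, 1.7632, -3.1579, 2.6842).
‖u_2‖ = 5.5465, so e_2 = (-0.5836, 0.3179, -0.5694, 0.4840).
e_1·w_3 = (-0.4867)·(-1) + (-0.4867)·(-1) + (-0.3244)·4 + (-0.6489)·2 = -1.6222; e_2·w_3 = (-0.5836)·(-1) + 0.3179·(-1) + (-0.5694)·4 + 0.4840·2 = -1.0438.
u_3 = w_3 + 1.6222·e_1 + 1.0438·e_2 = (-2.3986, -1.4577, 2.8794, 1.4525).
‖u_3‖ = 4.2754, so e_3 = (-0.5610, -0.3409, 0.6735, 0.3397).
Qᵀb = (1.4600, -1.6748, 1.7823).
Back-substitute: x_3 = 1.7823/4.2754 = 0.4169.
x_2 = (-1.6748 + 1.0438·0.4169)/5.5465 = -0.2235.
x_1 = (1.4600 + 0.4867·(-0.2235) + 1.6222·0.4169)/6.1644 = 0.3289.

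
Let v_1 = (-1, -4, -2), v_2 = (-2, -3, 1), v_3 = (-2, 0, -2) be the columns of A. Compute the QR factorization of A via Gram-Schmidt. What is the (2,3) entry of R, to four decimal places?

q_1 = v_1/‖v_1‖ = (-1, -4, -2)/4.5826 = (-0.2182, -0.8729, -0.4364).
r_{12} = q_1·v_2 = 2.6186.
u_2 = v_2 − 2.6186·q_1 = (-1.4286, -0.7143, 2.1429).
‖u_2‖ = 2.6726, so q_2 = (-0.5345, -0.2673, 0.8018).
r_{23} = q_2·v_3 = -0.5345.

r_{23} = -0.5345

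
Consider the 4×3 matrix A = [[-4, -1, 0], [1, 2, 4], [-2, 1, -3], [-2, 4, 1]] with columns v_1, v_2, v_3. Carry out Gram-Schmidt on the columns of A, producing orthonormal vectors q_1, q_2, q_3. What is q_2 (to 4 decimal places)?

v_1 = (-4, 1, -2, -2); ‖v_1‖ = 5.0000, so q_1 = (-0.8000, 0.2000, -0.4000, -0.4000).
q_1·v_2 = (-0.8000)·(-1) + 0.2000·2 + (-0.4000)·1 + (-0.4000)·4 = -0.8000.
u_2 = v_2 + 0.8000·q_1 = (-1.6400, 2.1600, 0.6800, 3.6800).
‖u_2‖ = 4.6217, so q_2 = (-0.3548, 0.4674, 0.1471, 0.7962).

q_2 = (-0.3548, 0.4674, 0.1471, 0.7962)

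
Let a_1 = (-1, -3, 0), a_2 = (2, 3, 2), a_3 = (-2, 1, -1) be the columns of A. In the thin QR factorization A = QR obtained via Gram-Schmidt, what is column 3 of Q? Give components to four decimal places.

q_1 = a_1/‖a_1‖ = (-1, -3, 0)/3.1623 = (-0.3162, -0.9487, 0.0000).
r_{12} = q_1·a_2 = -3.4785.
u_2 = a_2 + 3.4785·q_1 = (0.9000, -0.3000, 2.0000).
‖u_2‖ = 2.2136, so q_2 = (0.4066, -0.1355, 0.9035).
r_{13} = q_1·a_3 = -0.3162; r_{23} = q_2·a_3 = -1.8522.
u_3 = a_3 + 0.3162·q_1 + 1.8522·q_2 = (-1.3469, 0.4490, 0.6735).
‖u_3‖ = 1.5714, so q_3 = (-0.8571, 0.2857, 0.4286).

q_3 = (-0.8571, 0.2857, 0.4286)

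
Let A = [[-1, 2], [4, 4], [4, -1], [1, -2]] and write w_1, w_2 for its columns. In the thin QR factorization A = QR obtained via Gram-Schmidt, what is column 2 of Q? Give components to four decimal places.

q_2 = (0.4649, 0.6362, -0.4037, -0.4649)

w_1 = (-1, 4, 4, 1); ‖w_1‖ = 5.8310, so q_1 = (-0.1715, 0.6860, 0.6860, 0.1715).
q_1·w_2 = (-0.1715)·2 + 0.6860·4 + 0.6860·(-1) + 0.1715·(-2) = 1.3720.
u_2 = w_2 − 1.3720·q_1 = (2.2353, 3.0588, -1.9412, -2.2353).
‖u_2‖ = 4.8081, so q_2 = (0.4649, 0.6362, -0.4037, -0.4649).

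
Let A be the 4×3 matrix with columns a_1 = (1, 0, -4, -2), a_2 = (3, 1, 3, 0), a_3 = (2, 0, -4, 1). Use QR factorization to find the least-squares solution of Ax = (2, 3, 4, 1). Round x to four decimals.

a_1 = (1, 0, -4, -2); ‖a_1‖ = 4.5826, so e_1 = (0.2182, 0.0000, -0.8729, -0.4364).
e_1·a_2 = 0.2182·3 + 0.0000·1 + (-0.8729)·3 + (-0.4364)·0 = -1.9640.
u_2 = a_2 + 1.9640·e_1 = (3.4286, 1.0000, 1.2857, -0.8571).
‖u_2‖ = 3.8914, so e_2 = (0.8811, 0.2570, 0.3304, -0.2203).
e_1·a_3 = 0.2182·2 + 0.0000·0 + (-0.8729)·(-4) + (-0.4364)·1 = 3.4915; e_2·a_3 = 0.8811·2 + 0.2570·0 + 0.3304·(-4) + (-0.2203)·1 = 0.2203.
u_3 = a_3 − 3.4915·e_1 − 0.2203·e_2 = (1.0440, -0.0566, -1.0252, 2.5723).
‖u_3‖ = 2.9599, so e_3 = (0.3527, -0.0191, -0.3463, 0.8691).
Qᵀb = (-3.4915, 3.6344, 0.1317).
Back-substitute: x_3 = 0.1317/2.9599 = 0.0445.
x_2 = (3.6344 − 0.2203·0.0445)/3.8914 = 0.9314.
x_1 = (-3.4915 + 1.9640·0.9314 − 3.4915·0.0445)/4.5826 = -0.3966.

x = (-0.3966, 0.9314, 0.0445)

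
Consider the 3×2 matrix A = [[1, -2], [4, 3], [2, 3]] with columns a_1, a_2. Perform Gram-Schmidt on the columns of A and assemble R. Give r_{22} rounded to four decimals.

r_{22} = 3.1320

q_1 = a_1/‖a_1‖ = (1, 4, 2)/4.5826 = (0.2182, 0.8729, 0.4364).
r_{12} = q_1·a_2 = 3.4915.
u_2 = a_2 − 3.4915·q_1 = (-2.7619, -0.0476, 1.4762).
r_{22} = ‖u_2‖ = 3.1320.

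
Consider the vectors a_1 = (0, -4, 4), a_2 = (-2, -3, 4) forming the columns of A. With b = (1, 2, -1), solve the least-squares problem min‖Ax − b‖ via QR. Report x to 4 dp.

x = (-0.0833, -0.3333)

e_1 = a_1/‖a_1‖ = (0, -4, 4)/5.6569 = (0.0000, -0.7071, 0.7071).
r_{12} = e_1·a_2 = 4.9497.
u_2 = a_2 − 4.9497·e_1 = (-2.0000, 0.5000, 0.5000).
‖u_2‖ = 2.1213, so e_2 = (-0.9428, 0.2357, 0.2357).
Qᵀb = (-2.1213, -0.7071).
Back-substitute: x_2 = -0.7071/2.1213 = -0.3333.
x_1 = (-2.1213 − 4.9497·(-0.3333))/5.6569 = -0.0833.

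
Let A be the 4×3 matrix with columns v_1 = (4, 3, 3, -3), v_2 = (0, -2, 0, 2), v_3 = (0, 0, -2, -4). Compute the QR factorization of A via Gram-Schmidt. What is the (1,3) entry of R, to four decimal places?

v_1 = (4, 3, 3, -3); ‖v_1‖ = 6.5574, so e_1 = (0.6100, 0.4575, 0.4575, -0.4575).
r_{13} = e_1·v_3 = 0.9150.

r_{13} = 0.9150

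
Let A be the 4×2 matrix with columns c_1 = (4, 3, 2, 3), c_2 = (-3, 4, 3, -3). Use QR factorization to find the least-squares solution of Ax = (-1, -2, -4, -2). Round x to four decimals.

x = (-0.6554, -0.3015)

e_1 = c_1/‖c_1‖ = (4, 3, 2, 3)/6.1644 = (0.6489, 0.4867, 0.3244, 0.4867).
r_{12} = e_1·c_2 = -0.4867.
u_2 = c_2 + 0.4867·e_1 = (-2.6842, 4.2368, 3.1579, -2.7632).
‖u_2‖ = 6.5394, so e_2 = (-0.4105, 0.6479, 0.4829, -0.4225).
Qᵀb = (-3.8933, -1.9719).
Back-substitute: x_2 = -1.9719/6.5394 = -0.3015.
x_1 = (-3.8933 + 0.4867·(-0.3015))/6.1644 = -0.6554.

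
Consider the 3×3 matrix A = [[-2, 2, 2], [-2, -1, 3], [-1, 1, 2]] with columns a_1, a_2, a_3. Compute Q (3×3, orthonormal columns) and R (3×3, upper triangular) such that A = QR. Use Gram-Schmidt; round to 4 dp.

Q = [[-0.6667, 0.5963, -0.4472], [-0.6667, -0.7454, 0.0000], [-0.3333, 0.2981, 0.8944]], R = [[3.0000, -1.0000, -4.0000], [0.0000, 2.2361, -0.4472], [0.0000, 0.0000, 0.8944]]

q_1 = a_1/‖a_1‖ = (-2, -2, -1)/3.0000 = (-0.6667, -0.6667, -0.3333).
r_{12} = q_1·a_2 = -1.0000.
u_2 = a_2 + 1.0000·q_1 = (1.3333, -1.6667, 0.6667).
‖u_2‖ = 2.2361, so q_2 = (0.5963, -0.7454, 0.2981).
r_{13} = q_1·a_3 = -4.0000; r_{23} = q_2·a_3 = -0.4472.
u_3 = a_3 + 4.0000·q_1 + 0.4472·q_2 = (-0.4000, 0.0000, 0.8000).
‖u_3‖ = 0.8944, so q_3 = (-0.4472, 0.0000, 0.8944).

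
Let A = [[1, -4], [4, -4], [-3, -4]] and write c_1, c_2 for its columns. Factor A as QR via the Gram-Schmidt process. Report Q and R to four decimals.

Q = [[0.1961, -0.5472], [0.7845, -0.4104], [-0.5883, -0.7295]], R = [[5.0990, -1.5689], [0.0000, 6.7482]]

c_1 = (1, 4, -3); ‖c_1‖ = 5.0990, so e_1 = (0.1961, 0.7845, -0.5883).
e_1·c_2 = 0.1961·(-4) + 0.7845·(-4) + (-0.5883)·(-4) = -1.5689.
u_2 = c_2 + 1.5689·e_1 = (-3.6923, -2.7692, -4.9231).
‖u_2‖ = 6.7482, so e_2 = (-0.5472, -0.4104, -0.7295).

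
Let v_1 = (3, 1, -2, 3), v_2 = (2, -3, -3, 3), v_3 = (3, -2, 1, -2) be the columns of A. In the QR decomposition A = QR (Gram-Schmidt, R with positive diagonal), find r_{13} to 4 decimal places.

v_1 = (3, 1, -2, 3); ‖v_1‖ = 4.7958, so e_1 = (0.6255, 0.2085, -0.4170, 0.6255).
r_{13} = e_1·v_3 = -0.2085.

r_{13} = -0.2085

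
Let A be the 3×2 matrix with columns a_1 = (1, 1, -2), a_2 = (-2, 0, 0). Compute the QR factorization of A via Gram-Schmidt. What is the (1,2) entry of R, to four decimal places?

a_1 = (1, 1, -2); ‖a_1‖ = 2.4495, so e_1 = (0.4082, 0.4082, -0.8165).
r_{12} = e_1·a_2 = -0.8165.

r_{12} = -0.8165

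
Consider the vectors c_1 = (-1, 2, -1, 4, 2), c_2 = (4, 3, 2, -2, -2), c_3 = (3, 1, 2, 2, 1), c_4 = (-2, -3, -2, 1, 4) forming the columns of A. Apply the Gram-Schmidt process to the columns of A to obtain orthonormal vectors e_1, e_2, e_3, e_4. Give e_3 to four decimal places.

e_3 = (0.4883, -0.5284, 0.4991, 0.3390, 0.3440)

c_1 = (-1, 2, -1, 4, 2); ‖c_1‖ = 5.0990, so e_1 = (-0.1961, 0.3922, -0.1961, 0.7845, 0.3922).
e_1·c_2 = (-0.1961)·4 + 0.3922·3 + (-0.1961)·2 + 0.7845·(-2) + 0.3922·(-2) = -2.3534.
u_2 = c_2 + 2.3534·e_1 = (3.5385, 3.9231, 1.5385, -0.1538, -1.0769).
‖u_2‖ = 5.6091, so e_2 = (0.6308, 0.6994, 0.2743, -0.0274, -0.1920).
e_1·c_3 = (-0.1961)·3 + 0.3922·1 + (-0.1961)·2 + 0.7845·2 + 0.3922·1 = 1.3728; e_2·c_3 = 0.6308·3 + 0.6994·1 + 0.2743·2 + (-0.0274)·2 + (-0.1920)·1 = 2.8937.
u_3 = c_3 − 1.3728·e_1 − 2.8937·e_2 = (1.4438, -1.5623, 1.4756, 1.0024, 1.0171).
‖u_3‖ = 2.9567, so e_3 = (0.4883, -0.5284, 0.4991, 0.3390, 0.3440).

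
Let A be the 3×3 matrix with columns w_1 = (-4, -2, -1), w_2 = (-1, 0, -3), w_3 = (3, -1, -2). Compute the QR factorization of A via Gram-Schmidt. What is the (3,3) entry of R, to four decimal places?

e_1 = w_1/‖w_1‖ = (-4, -2, -1)/4.5826 = (-0.8729, -0.4364, -0.2182).
r_{12} = e_1·w_2 = 1.5275.
u_2 = w_2 − 1.5275·e_1 = (0.3333, 0.6667, -2.6667).
‖u_2‖ = 2.7689, so e_2 = (0.1204, 0.2408, -0.9631).
r_{13} = e_1·w_3 = -1.7457; r_{23} = e_2·w_3 = 2.0466.
u_3 = w_3 + 1.7457·e_1 − 2.0466·e_2 = (1.2298, -2.2547, -0.4099).
r_{33} = ‖u_3‖ = 2.6008.

r_{33} = 2.6008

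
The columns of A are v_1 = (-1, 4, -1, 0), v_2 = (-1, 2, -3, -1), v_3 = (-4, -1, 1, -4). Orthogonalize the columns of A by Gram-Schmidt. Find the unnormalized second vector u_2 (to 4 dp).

v_1 = (-1, 4, -1, 0); ‖v_1‖ = 4.2426, so e_1 = (-0.2357, 0.9428, -0.2357, 0.0000).
e_1·v_2 = (-0.2357)·(-1) + 0.9428·2 + (-0.2357)·(-3) + 0.0000·(-1) = 2.8284.
u_2 = v_2 − 2.8284·e_1 = (-0.3333, -0.6667, -2.3333, -1.0000).

u_2 = (-0.3333, -0.6667, -2.3333, -1.0000)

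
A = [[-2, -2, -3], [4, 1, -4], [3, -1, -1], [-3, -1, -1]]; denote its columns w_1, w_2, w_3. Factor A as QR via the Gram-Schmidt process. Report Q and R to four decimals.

w_1 = (-2, 4, 3, -3); ‖w_1‖ = 6.1644, so e_1 = (-0.3244, 0.6489, 0.4867, -0.4867).
e_1·w_2 = (-0.3244)·(-2) + 0.6489·1 + 0.4867·(-1) + (-0.4867)·(-1) = 1.2978.
u_2 = w_2 − 1.2978·e_1 = (-1.5789, 0.1579, -1.6316, -0.3684).
‖u_2‖ = 2.3056, so e_2 = (-0.6848, 0.0685, -0.7077, -0.1598).
e_1·w_3 = (-0.3244)·(-3) + 0.6489·(-4) + 0.4867·(-1) + (-0.4867)·(-1) = -1.6222; e_2·w_3 = (-0.6848)·(-3) + 0.0685·(-4) + (-0.7077)·(-1) + (-0.1598)·(-1) = 2.6480.
u_3 = w_3 + 1.6222·e_1 − 2.6480·e_2 = (-1.7129, -3.1287, 1.6634, -1.3663).
‖u_3‖ = 4.1661, so e_3 = (-0.4111, -0.7510, 0.3993, -0.3280).

Q = [[-0.3244, -0.6848, -0.4111], [0.6489, 0.0685, -0.7510], [0.4867, -0.7077, 0.3993], [-0.4867, -0.1598, -0.3280]], R = [[6.1644, 1.2978, -1.6222], [0.0000, 2.3056, 2.6480], [0.0000, 0.0000, 4.1661]]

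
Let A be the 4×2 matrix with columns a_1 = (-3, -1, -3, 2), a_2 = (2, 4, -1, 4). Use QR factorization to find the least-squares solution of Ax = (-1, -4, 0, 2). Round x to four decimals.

x = (0.4906, -0.2835)

a_1 = (-3, -1, -3, 2); ‖a_1‖ = 4.7958, so q_1 = (-0.6255, -0.2085, -0.6255, 0.4170).
q_1·a_2 = (-0.6255)·2 + (-0.2085)·4 + (-0.6255)·(-1) + 0.4170·4 = 0.2085.
u_2 = a_2 − 0.2085·q_1 = (2.1304, 4.0435, -0.8696, 3.9130).
‖u_2‖ = 6.0792, so q_2 = (0.3504, 0.6651, -0.1430, 0.6437).
Qᵀb = (2.2937, -1.7236).
Back-substitute: x_2 = -1.7236/6.0792 = -0.2835.
x_1 = (2.2937 − 0.2085·(-0.2835))/4.7958 = 0.4906.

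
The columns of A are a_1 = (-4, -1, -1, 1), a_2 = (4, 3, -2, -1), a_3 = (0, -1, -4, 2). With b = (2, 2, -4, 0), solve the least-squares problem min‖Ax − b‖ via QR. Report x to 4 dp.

x = (0.4897, 0.9910, 0.3619)

q_1 = a_1/‖a_1‖ = (-4, -1, -1, 1)/4.3589 = (-0.9177, -0.2294, -0.2294, 0.2294).
r_{12} = q_1·a_2 = -4.1295.
u_2 = a_2 + 4.1295·q_1 = (0.2105, 2.0526, -2.9474, -0.0526).
‖u_2‖ = 3.5982, so q_2 = (0.0585, 0.5705, -0.8191, -0.0146).
r_{13} = q_1·a_3 = 1.6059; r_{23} = q_2·a_3 = 2.6767.
u_3 = a_3 − 1.6059·q_1 − 2.6767·q_2 = (1.3171, -2.1585, -1.4390, 1.6707).
‖u_3‖ = 3.3550, so q_3 = (0.3926, -0.6434, -0.4289, 0.4980).
Qᵀb = (-1.3765, 4.5344, 1.2141).
Back-substitute: x_3 = 1.2141/3.3550 = 0.3619.
x_2 = (4.5344 − 2.6767·0.3619)/3.5982 = 0.9910.
x_1 = (-1.3765 + 4.1295·0.9910 − 1.6059·0.3619)/4.3589 = 0.4897.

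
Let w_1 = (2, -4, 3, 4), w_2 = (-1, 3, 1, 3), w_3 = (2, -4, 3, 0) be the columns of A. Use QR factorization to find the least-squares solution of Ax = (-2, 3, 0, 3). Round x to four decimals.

w_1 = (2, -4, 3, 4); ‖w_1‖ = 6.7082, so q_1 = (0.2981, -0.5963, 0.4472, 0.5963).
q_1·w_2 = 0.2981·(-1) + (-0.5963)·3 + 0.4472·1 + 0.5963·3 = 0.1491.
u_2 = w_2 − 0.1491·q_1 = (-1.0444, 3.0889, 0.9333, 2.9111).
‖u_2‖ = 4.4697, so q_2 = (-0.2337, 0.6911, 0.2088, 0.6513).
q_1·w_3 = 0.2981·2 + (-0.5963)·(-4) + 0.4472·3 + 0.5963·0 = 4.3231; q_2·w_3 = (-0.2337)·2 + 0.6911·(-4) + 0.2088·3 + 0.6513·0 = -2.6052.
u_3 = w_3 − 4.3231·q_1 + 2.6052·q_2 = (0.1023, 0.3782, 1.6107, -0.8810).
‖u_3‖ = 1.8772, so q_3 = (0.0545, 0.2015, 0.8580, -0.4693).
Qᵀb = (-0.5963, 4.4945, -0.9125).
Back-substitute: x_3 = -0.9125/1.8772 = -0.4861.
x_2 = (4.4945 + 2.6052·(-0.4861))/4.4697 = 0.7222.
x_1 = (-0.5963 − 0.1491·0.7222 − 4.3231·(-0.4861))/6.7082 = 0.2083.

x = (0.2083, 0.7222, -0.4861)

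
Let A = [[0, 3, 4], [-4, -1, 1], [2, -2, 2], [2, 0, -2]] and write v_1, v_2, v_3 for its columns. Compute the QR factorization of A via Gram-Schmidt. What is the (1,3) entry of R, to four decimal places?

r_{13} = -0.8165

v_1 = (0, -4, 2, 2); ‖v_1‖ = 4.8990, so e_1 = (0.0000, -0.8165, 0.4082, 0.4082).
r_{13} = e_1·v_3 = -0.8165.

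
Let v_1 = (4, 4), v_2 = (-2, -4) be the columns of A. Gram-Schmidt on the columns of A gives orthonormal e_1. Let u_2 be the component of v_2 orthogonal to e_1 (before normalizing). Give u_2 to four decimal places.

e_1 = v_1/‖v_1‖ = (4, 4)/5.6569 = (0.7071, 0.7071).
r_{12} = e_1·v_2 = -4.2426.
u_2 = v_2 + 4.2426·e_1 = (1.0000, -1.0000).

u_2 = (1.0000, -1.0000)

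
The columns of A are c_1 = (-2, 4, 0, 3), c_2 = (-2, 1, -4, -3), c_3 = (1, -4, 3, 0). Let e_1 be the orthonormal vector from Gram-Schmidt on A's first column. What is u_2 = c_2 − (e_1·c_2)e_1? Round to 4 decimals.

c_1 = (-2, 4, 0, 3); ‖c_1‖ = 5.3852, so e_1 = (-0.3714, 0.7428, 0.0000, 0.5571).
e_1·c_2 = (-0.3714)·(-2) + 0.7428·1 + 0.0000·(-4) + 0.5571·(-3) = -0.1857.
u_2 = c_2 + 0.1857·e_1 = (-2.0690, 1.1379, -4.0000, -2.8966).

u_2 = (-2.0690, 1.1379, -4.0000, -2.8966)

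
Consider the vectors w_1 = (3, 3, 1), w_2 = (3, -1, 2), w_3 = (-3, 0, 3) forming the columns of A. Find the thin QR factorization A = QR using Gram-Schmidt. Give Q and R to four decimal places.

Q = [[0.6882, 0.5327, -0.4925], [0.6882, -0.6941, 0.2111], [0.2294, 0.4842, 0.8443]], R = [[4.3589, 1.8353, -1.3765], [0.0000, 3.2606, -0.1453], [0.0000, 0.0000, 4.0105]]

w_1 = (3, 3, 1); ‖w_1‖ = 4.3589, so e_1 = (0.6882, 0.6882, 0.2294).
e_1·w_2 = 0.6882·3 + 0.6882·(-1) + 0.2294·2 = 1.8353.
u_2 = w_2 − 1.8353·e_1 = (1.7368, -2.2632, 1.5789).
‖u_2‖ = 3.2606, so e_2 = (0.5327, -0.6941, 0.4842).
e_1·w_3 = 0.6882·(-3) + 0.6882·0 + 0.2294·3 = -1.3765; e_2·w_3 = 0.5327·(-3) + (-0.6941)·0 + 0.4842·3 = -0.1453.
u_3 = w_3 + 1.3765·e_1 + 0.1453·e_2 = (-1.9752, 0.8465, 3.3861).
‖u_3‖ = 4.0105, so e_3 = (-0.4925, 0.2111, 0.8443).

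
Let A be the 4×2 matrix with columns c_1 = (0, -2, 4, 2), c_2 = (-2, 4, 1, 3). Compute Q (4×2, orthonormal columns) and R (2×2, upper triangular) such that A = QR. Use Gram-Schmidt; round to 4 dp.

e_1 = c_1/‖c_1‖ = (0, -2, 4, 2)/4.8990 = (0.0000, -0.4082, 0.8165, 0.4082).
r_{12} = e_1·c_2 = 0.4082.
u_2 = c_2 − 0.4082·e_1 = (-2.0000, 4.1667, 0.6667, 2.8333).
‖u_2‖ = 5.4620, so e_2 = (-0.3662, 0.7628, 0.1221, 0.5187).

Q = [[0.0000, -0.3662], [-0.4082, 0.7628], [0.8165, 0.1221], [0.4082, 0.5187]], R = [[4.8990, 0.4082], [0.0000, 5.4620]]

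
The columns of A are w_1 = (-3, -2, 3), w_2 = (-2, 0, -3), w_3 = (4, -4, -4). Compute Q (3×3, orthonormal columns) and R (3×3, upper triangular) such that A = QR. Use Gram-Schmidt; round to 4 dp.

Q = [[-0.6396, -0.6789, 0.3605], [-0.4264, -0.0769, -0.9013], [0.6396, -0.7302, -0.2403]], R = [[4.6904, -0.6396, -3.4112], [0.0000, 3.5484, 0.5124], [0.0000, 0.0000, 6.0084]]

w_1 = (-3, -2, 3); ‖w_1‖ = 4.6904, so e_1 = (-0.6396, -0.4264, 0.6396).
e_1·w_2 = (-0.6396)·(-2) + (-0.4264)·0 + 0.6396·(-3) = -0.6396.
u_2 = w_2 + 0.6396·e_1 = (-2.4091, -0.2727, -2.5909).
‖u_2‖ = 3.5484, so e_2 = (-0.6789, -0.0769, -0.7302).
e_1·w_3 = (-0.6396)·4 + (-0.4264)·(-4) + 0.6396·(-4) = -3.4112; e_2·w_3 = (-0.6789)·4 + (-0.0769)·(-4) + (-0.7302)·(-4) = 0.5124.
u_3 = w_3 + 3.4112·e_1 − 0.5124·e_2 = (2.1661, -5.4152, -1.4440).
‖u_3‖ = 6.0084, so e_3 = (0.3605, -0.9013, -0.2403).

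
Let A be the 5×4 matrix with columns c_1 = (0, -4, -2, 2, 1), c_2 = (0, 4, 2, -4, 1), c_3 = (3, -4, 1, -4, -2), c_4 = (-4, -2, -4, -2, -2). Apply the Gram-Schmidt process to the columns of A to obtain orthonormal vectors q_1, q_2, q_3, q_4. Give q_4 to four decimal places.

c_1 = (0, -4, -2, 2, 1); ‖c_1‖ = 5.0000, so q_1 = (0.0000, -0.8000, -0.4000, 0.4000, 0.2000).
q_1·c_2 = 0.0000·0 + (-0.8000)·4 + (-0.4000)·2 + 0.4000·(-4) + 0.2000·1 = -5.4000.
u_2 = c_2 + 5.4000·q_1 = (0.0000, -0.3200, -0.1600, -1.8400, 2.0800).
‖u_2‖ = 2.8000, so q_2 = (0.0000, -0.1143, -0.0571, -0.6571, 0.7429).
q_1·c_3 = 0.0000·3 + (-0.8000)·(-4) + (-0.4000)·1 + 0.4000·(-4) + 0.2000·(-2) = 0.8000; q_2·c_3 = 0.0000·3 + (-0.1143)·(-4) + (-0.0571)·1 + (-0.6571)·(-4) + 0.7429·(-2) = 1.5429.
u_3 = c_3 − 0.8000·q_1 − 1.5429·q_2 = (3.0000, -3.1837, 1.4082, -3.3061, -3.3061).
‖u_3‖ = 6.5559, so q_3 = (0.4576, -0.4856, 0.2148, -0.5043, -0.5043).
q_1·c_4 = 0.0000·(-4) + (-0.8000)·(-2) + (-0.4000)·(-4) + 0.4000·(-2) + 0.2000·(-2) = 2.0000; q_2·c_4 = 0.0000·(-4) + (-0.1143)·(-2) + (-0.0571)·(-4) + (-0.6571)·(-2) + 0.7429·(-2) = 0.2857; q_3·c_4 = 0.4576·(-4) + (-0.4856)·(-2) + 0.2148·(-4) + (-0.5043)·(-2) + (-0.5043)·(-2) = 0.2988.
u_4 = c_4 − 2.0000·q_1 − 0.2857·q_2 − 0.2988·q_3 = (-4.1368, -0.2222, -3.2479, -2.4615, -2.4615).
‖u_4‖ = 6.3110, so q_4 = (-0.6555, -0.0352, -0.5146, -0.3900, -0.3900).

q_4 = (-0.6555, -0.0352, -0.5146, -0.3900, -0.3900)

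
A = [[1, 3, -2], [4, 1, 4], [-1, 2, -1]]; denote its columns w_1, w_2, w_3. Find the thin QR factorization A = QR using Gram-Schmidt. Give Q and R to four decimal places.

q_1 = w_1/‖w_1‖ = (1, 4, -1)/4.2426 = (0.2357, 0.9428, -0.2357).
r_{12} = q_1·w_2 = 1.1785.
u_2 = w_2 − 1.1785·q_1 = (2.7222, -0.1111, 2.2778).
‖u_2‖ = 3.5512, so q_2 = (0.7666, -0.0313, 0.6414).
r_{13} = q_1·w_3 = 3.5355; r_{23} = q_2·w_3 = -2.2997.
u_3 = w_3 − 3.5355·q_1 + 2.2997·q_2 = (-1.0705, 0.5947, 1.3084).
‖u_3‖ = 1.7921, so q_3 = (-0.5974, 0.3319, 0.7301).

Q = [[0.2357, 0.7666, -0.5974], [0.9428, -0.0313, 0.3319], [-0.2357, 0.6414, 0.7301]], R = [[4.2426, 1.1785, 3.5355], [0.0000, 3.5512, -2.2997], [0.0000, 0.0000, 1.7921]]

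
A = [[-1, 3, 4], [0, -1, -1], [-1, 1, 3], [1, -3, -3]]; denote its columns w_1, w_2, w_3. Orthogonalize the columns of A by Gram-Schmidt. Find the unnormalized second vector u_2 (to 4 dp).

u_2 = (0.6667, -1.0000, -1.3333, -0.6667)

w_1 = (-1, 0, -1, 1); ‖w_1‖ = 1.7321, so e_1 = (-0.5774, 0.0000, -0.5774, 0.5774).
e_1·w_2 = (-0.5774)·3 + 0.0000·(-1) + (-0.5774)·1 + 0.5774·(-3) = -4.0415.
u_2 = w_2 + 4.0415·e_1 = (0.6667, -1.0000, -1.3333, -0.6667).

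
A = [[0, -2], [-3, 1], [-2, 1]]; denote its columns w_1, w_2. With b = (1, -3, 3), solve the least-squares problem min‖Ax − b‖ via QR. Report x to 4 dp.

w_1 = (0, -3, -2); ‖w_1‖ = 3.6056, so e_1 = (0.0000, -0.8321, -0.5547).
e_1·w_2 = 0.0000·(-2) + (-0.8321)·1 + (-0.5547)·1 = -1.3868.
u_2 = w_2 + 1.3868·e_1 = (-2.0000, -0.1538, 0.2308).
‖u_2‖ = 2.0191, so e_2 = (-0.9905, -0.0762, 0.1143).
Qᵀb = (0.8321, -0.4191).
Back-substitute: x_2 = -0.4191/2.0191 = -0.2075.
x_1 = (0.8321 + 1.3868·(-0.2075))/3.6056 = 0.1509.

x = (0.1509, -0.2075)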